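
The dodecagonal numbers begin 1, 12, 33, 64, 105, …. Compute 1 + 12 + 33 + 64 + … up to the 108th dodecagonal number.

Σ i(5i−4) = 5Σi² − 4Σi over i = 1..108.
Σi = 5886 and Σi² = 425754.
5·425754 − 4·5886 = 2105226.

2105226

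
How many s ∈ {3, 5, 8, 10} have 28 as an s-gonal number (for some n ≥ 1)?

s = 3: P(3, 7) = 28. ✓
s = 5: P(5, 4) = 22 and P(5, 5) = 35; 28 is not s-gonal.
s = 8: P(8, 3) = 21 and P(8, 4) = 40; 28 is not s-gonal.
s = 10: P(10, 3) = 27 and P(10, 4) = 52; 28 is not s-gonal.
Hits: s ∈ {3} → 1.

1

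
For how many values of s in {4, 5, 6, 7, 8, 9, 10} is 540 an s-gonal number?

2

s = 4: P(4, 23) = 529 and P(4, 24) = 576; 540 is not s-gonal.
s = 5: P(5, 19) = 532 and P(5, 20) = 590; 540 is not s-gonal.
s = 6: P(6, 16) = 496 and P(6, 17) = 561; 540 is not s-gonal.
s = 7: P(7, 15) = 540. ✓
s = 8: P(8, 13) = 481 and P(8, 14) = 560; 540 is not s-gonal.
s = 9: P(9, 12) = 474 and P(9, 13) = 559; 540 is not s-gonal.
s = 10: P(10, 12) = 540. ✓
Hits: s ∈ {7, 10} → 2.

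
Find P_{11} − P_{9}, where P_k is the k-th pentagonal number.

11·(3·11 − 1)/2 = 176 and 9·(3·9 − 1)/2 = 117.
Difference: 176 − 117 = 59.

59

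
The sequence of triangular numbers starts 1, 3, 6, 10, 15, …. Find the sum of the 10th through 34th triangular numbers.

Σ i(i+1)/2 = (Σi² + Σi) / 2 over i = 10..34.
Σi = 595 − 45 = 550 and Σi² = 13685 − 285 = 13400.
(1·13400 + 1·550) / 2 = 13950/2 = 6975.

6975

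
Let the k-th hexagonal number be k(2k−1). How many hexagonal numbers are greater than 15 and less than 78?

3

The n-th hexagonal number is n(2n−1).
Smallest index with value > 15: n = 4 (giving 28).
Largest index with value < 78: n = 6 (giving 66).
Indices 4 through 6: 3 terms.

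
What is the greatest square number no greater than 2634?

2601

Solve n² ≤ 2634 for integer n.
n = 51 gives 2601 ≤ 2634, while n = 52 gives 2704 > 2634; so the answer is 2601.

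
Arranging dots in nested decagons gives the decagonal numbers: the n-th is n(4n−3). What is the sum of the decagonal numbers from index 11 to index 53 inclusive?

Σ i(4i−3) = 4Σi² − 3Σi over i = 11..53.
Σi = 1431 − 55 = 1376 and Σi² = 51039 − 385 = 50654.
4·50654 − 3·1376 = 198488.

198488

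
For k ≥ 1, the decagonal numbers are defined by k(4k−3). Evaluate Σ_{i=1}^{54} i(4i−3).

211365

Σ i(4i−3) = 4Σi² − 3Σi over i = 1..54.
Σi = 1485 and Σi² = 53955.
4·53955 − 3·1485 = 211365.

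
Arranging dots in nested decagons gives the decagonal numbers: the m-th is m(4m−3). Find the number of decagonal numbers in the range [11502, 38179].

45

The n-th decagonal number is n(4n−3).
Smallest index with value ≥ 11502: n = 54 (giving 11502).
Largest index with value ≤ 38179: n = 98 (giving 38122).
Indices 54 through 98: 45 terms.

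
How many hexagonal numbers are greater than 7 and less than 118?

The n-th hexagonal number is n(2n−1).
Smallest index with value > 7: n = 3 (giving 15).
Largest index with value < 118: n = 7 (giving 91).
Indices 3 through 7: 5 terms.

5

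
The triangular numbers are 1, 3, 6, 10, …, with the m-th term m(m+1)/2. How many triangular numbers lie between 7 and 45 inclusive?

The n-th triangular number is n(n+1)/2.
Smallest index with value ≥ 7: n = 4 (giving 10).
Largest index with value ≤ 45: n = 9 (giving 45).
Indices 4 through 9: 6 terms.

6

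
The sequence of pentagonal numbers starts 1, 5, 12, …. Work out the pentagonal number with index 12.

210

12·(3·12 − 1)/2 = 12·35/2 = 210.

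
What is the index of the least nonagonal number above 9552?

Solve n(7n−5)/2 > 9552 for integer n.
The largest n with value ≤ 9552 is 52 (since 9334 ≤ 9552 < 9699), so the first above is n = 53, value 9699.

53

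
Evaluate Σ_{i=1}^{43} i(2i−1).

53922

Σ i(2i−1) = 2Σi² − Σi over i = 1..43.
Σi = 946 and Σi² = 27434.
2·27434 − 1·946 = 53922.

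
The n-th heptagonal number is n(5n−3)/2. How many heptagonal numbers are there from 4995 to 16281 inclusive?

The n-th heptagonal number is n(5n−3)/2.
Smallest index with value ≥ 4995: n = 45 (giving 4995).
Largest index with value ≤ 16281: n = 81 (giving 16281).
Indices 45 through 81: 37 terms.

37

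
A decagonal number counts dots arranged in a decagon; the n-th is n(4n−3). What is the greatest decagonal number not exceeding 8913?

Solve n(4n−3) ≤ 8913 for integer n.
n = 47 gives 8695 ≤ 8913, while n = 48 gives 9072 > 8913; so the answer is 8695.

8695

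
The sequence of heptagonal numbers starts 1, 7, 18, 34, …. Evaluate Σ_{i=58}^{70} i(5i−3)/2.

Σ i(5i−3)/2 = (5Σi² − 3Σi) / 2 over i = 58..70.
Σi = 2485 − 1653 = 832 and Σi² = 116795 − 63365 = 53430.
(5·53430 − 3·832) / 2 = 264654/2 = 132327.

132327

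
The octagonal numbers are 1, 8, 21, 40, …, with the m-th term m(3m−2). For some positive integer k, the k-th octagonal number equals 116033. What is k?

Set n(3n−2) = 116033, giving 3n² − 2n − 116033 = 0.
The discriminant is 4 + 12·116033 = 1392400, and √1392400 = 1180.
So n = (2 + 1180) / 6 = 1182/6 = 197.
Check: 197·(3·197 − 2) = 116033. ✓

197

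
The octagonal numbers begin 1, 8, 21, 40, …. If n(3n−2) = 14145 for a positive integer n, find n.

69

Set n(3n−2) = 14145, giving 3n² − 2n − 14145 = 0.
So n = (2 + 412) / 6 = 414/6 = 69.
Check: 69·(3·69 − 2) = 14145. ✓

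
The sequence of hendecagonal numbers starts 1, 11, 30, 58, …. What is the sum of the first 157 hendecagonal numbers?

Σ i(9i−7)/2 = (9Σi² − 7Σi) / 2 over i = 1..157.
Σi = 12403 and Σi² = 1302315.
(9·1302315 − 7·12403) / 2 = 11634014/2 = 5817007.

5817007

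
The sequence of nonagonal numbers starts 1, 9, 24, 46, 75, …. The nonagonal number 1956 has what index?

Set n(7n−5)/2 = 1956, giving 7n² − 5n − 3912 = 0.
The discriminant is 25 + 56·1956 = 109561, and √109561 = 331.
So n = (5 + 331) / 14 = 336/14 = 24.
Check: 24·(7·24 − 5)/2 = 1956. ✓

24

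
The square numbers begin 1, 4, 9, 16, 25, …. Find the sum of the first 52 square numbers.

48230

Σ_{i=1}^{52} i² = 52·53·105/6 = 48230.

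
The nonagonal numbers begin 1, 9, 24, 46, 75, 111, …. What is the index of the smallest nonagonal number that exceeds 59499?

131

Solve n(7n−5)/2 > 59499 for integer n.
The largest n with value ≤ 59499 is 130 (since 58825 ≤ 59499 < 59736), so the first above is n = 131, value 59736.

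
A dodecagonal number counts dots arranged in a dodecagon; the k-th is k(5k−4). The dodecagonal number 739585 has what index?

Set n(5n−4) = 739585, giving 5n² − 4n − 739585 = 0.
So n = (4 + 3846) / 10 = 3850/10 = 385.

385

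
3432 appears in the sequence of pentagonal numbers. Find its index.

Set n(3n−1)/2 = 3432, giving 3n² − n − 6864 = 0.
The discriminant is 1 + 24·3432 = 82369, and √82369 = 287.
So n = (1 + 287) / 6 = 288/6 = 48.
Check: 48·(3·48 − 1)/2 = 3432. ✓

48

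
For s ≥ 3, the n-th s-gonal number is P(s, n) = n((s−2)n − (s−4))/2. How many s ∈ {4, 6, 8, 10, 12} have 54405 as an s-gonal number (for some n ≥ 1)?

2

s = 4: P(4, 233) = 54289 and P(4, 234) = 54756; 54405 is not s-gonal.
s = 6: P(6, 165) = 54285 and P(6, 166) = 54946; 54405 is not s-gonal.
s = 8: P(8, 135) = 54405. ✓
s = 10: P(10, 117) = 54405. ✓
s = 12: P(12, 104) = 53664 and P(12, 105) = 54705; 54405 is not s-gonal.
Hits: s ∈ {8, 10} → 2.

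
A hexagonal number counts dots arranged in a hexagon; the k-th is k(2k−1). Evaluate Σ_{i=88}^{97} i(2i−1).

Σ i(2i−1) = 2Σi² − Σi over i = 88..97.
Σi = 4753 − 3828 = 925 and Σi² = 308945 − 223300 = 85645.
2·85645 − 1·925 = 170365.

170365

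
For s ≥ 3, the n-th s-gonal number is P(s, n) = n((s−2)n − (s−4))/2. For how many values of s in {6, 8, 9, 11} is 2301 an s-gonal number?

s = 6: P(6, 34) = 2278 and P(6, 35) = 2415; 2301 is not s-gonal.
s = 8: P(8, 28) = 2296 and P(8, 29) = 2465; 2301 is not s-gonal.
s = 9: P(9, 26) = 2301. ✓
s = 11: P(11, 23) = 2300 and P(11, 24) = 2508; 2301 is not s-gonal.
Hits: s ∈ {9} → 1.

1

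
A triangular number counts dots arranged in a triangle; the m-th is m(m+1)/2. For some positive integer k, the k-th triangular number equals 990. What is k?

Set n(n+1)/2 = 990, giving n² + n − 1980 = 0.
The discriminant is 1 + 8·990 = 7921, and √7921 = 89.
So n = (-1 + 89) / 2 = 88/2 = 44.

44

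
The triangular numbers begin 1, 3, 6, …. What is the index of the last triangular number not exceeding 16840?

Solve n(n+1)/2 ≤ 16840 for integer n.
n = 183 gives 16836 ≤ 16840, while n = 184 gives 17020 > 16840; so the answer is index 183.

183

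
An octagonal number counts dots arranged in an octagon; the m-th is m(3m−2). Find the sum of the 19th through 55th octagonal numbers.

161875

Σ i(3i−2) = 3Σi² − 2Σi over i = 19..55.
Σi = 1540 − 171 = 1369 and Σi² = 56980 − 2109 = 54871.
3·54871 − 2·1369 = 161875.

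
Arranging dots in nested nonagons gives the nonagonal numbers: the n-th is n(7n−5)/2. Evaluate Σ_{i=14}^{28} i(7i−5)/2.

Σ i(7i−5)/2 = (7Σi² − 5Σi) / 2 over i = 14..28.
Σi = 406 − 91 = 315 and Σi² = 7714 − 819 = 6895.
(7·6895 − 5·315) / 2 = 46690/2 = 23345.

23345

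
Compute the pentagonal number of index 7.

70

The 7th pentagonal number is n(3n−1)/2 with n = 7.
7·(3·7 − 1)/2 = 7·20/2 = 7·10 = 70.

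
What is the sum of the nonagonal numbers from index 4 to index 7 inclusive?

386

Σ i(7i−5)/2 = (7Σi² − 5Σi) / 2 over i = 4..7.
Σi = 28 − 6 = 22 and Σi² = 140 − 14 = 126.
(7·126 − 5·22) / 2 = 772/2 = 386.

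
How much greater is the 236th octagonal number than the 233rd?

236·(3·236 − 2) = 166616 and 233·(3·233 − 2) = 162401.
Difference: 166616 − 162401 = 4215.

4215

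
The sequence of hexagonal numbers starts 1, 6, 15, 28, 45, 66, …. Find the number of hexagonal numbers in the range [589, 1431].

The n-th hexagonal number is n(2n−1).
Smallest index with value ≥ 589: n = 18 (giving 630).
Largest index with value ≤ 1431: n = 27 (giving 1431).
Indices 18 through 27: 10 terms.

10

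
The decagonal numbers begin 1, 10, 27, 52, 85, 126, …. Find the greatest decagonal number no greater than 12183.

11935

Solve n(4n−3) ≤ 12183 for integer n.
n = 55 gives 11935 ≤ 12183, while n = 56 gives 12376 > 12183; so the answer is 11935.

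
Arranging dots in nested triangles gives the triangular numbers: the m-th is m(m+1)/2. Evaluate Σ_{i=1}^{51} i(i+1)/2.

23426

Σ i(i+1)/2 = (Σi² + Σi) / 2 over i = 1..51.
Σi = 1326 and Σi² = 45526.
(1·45526 + 1·1326) / 2 = 46852/2 = 23426.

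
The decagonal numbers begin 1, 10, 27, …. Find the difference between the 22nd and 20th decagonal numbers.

22·(4·22 − 3) = 1870 and 20·(4·20 − 3) = 1540.
Difference: 1870 − 1540 = 330.

330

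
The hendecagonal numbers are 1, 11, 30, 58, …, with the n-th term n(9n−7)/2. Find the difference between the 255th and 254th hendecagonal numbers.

2287

Consecutive hendecagonal numbers differ by 9n − 8: here 9·255 − 8 = 2287.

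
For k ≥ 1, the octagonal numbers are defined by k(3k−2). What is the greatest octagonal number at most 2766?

2640

Solve n(3n−2) ≤ 2766 for integer n.
n = 30 gives 2640 ≤ 2766, while n = 31 gives 2821 > 2766; so the answer is 2640.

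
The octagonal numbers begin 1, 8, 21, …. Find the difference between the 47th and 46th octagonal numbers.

Consecutive octagonal numbers differ by 6n − 5: here 6·47 − 5 = 277.

277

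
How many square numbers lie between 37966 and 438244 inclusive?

468

The n-th square number is n².
Smallest index with value ≥ 37966: n = 195 (giving 38025).
Largest index with value ≤ 438244: n = 662 (giving 438244).
Indices 195 through 662: 468 terms.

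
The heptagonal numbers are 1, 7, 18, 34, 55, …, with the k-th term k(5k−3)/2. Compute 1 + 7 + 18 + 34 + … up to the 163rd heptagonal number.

3622186

Σ i(5i−3)/2 = (5Σi² − 3Σi) / 2 over i = 1..163.
Σi = 13366 and Σi² = 1456894.
(5·1456894 − 3·13366) / 2 = 7244372/2 = 3622186.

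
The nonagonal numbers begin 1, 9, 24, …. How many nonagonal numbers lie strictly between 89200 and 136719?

The n-th nonagonal number is n(7n−5)/2.
Smallest index with value > 89200: n = 161 (giving 90321).
Largest index with value < 136719: n = 197 (giving 135339).
Indices 161 through 197: 37 terms.

37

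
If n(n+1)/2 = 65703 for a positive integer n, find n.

362

Set n(n+1)/2 = 65703, giving n² + n − 131406 = 0.
The discriminant is 1 + 8·65703 = 525625, and √525625 = 725.
So n = (-1 + 725) / 2 = 724/2 = 362.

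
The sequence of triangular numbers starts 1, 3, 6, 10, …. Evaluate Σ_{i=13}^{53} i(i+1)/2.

Σ i(i+1)/2 = (Σi² + Σi) / 2 over i = 13..53.
Σi = 1431 − 78 = 1353 and Σi² = 51039 − 650 = 50389.
(1·50389 + 1·1353) / 2 = 51742/2 = 25871.

25871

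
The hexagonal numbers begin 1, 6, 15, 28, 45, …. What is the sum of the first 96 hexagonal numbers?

594416

Σ i(2i−1) = 2Σi² − Σi over i = 1..96.
Σi = 4656 and Σi² = 299536.
2·299536 − 1·4656 = 594416.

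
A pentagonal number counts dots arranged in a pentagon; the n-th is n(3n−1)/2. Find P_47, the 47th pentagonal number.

The 47th pentagonal number is n(3n−1)/2 with n = 47.
47·(3·47 − 1)/2 = 47·140/2 = 47·70 = 3290.

3290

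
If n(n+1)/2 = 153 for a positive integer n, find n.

17

Set n(n+1)/2 = 153, giving n² + n − 306 = 0.
The discriminant is 1 + 8·153 = 1225, and √1225 = 35.
So n = (-1 + 35) / 2 = 34/2 = 17.
Check: 17·18/2 = 153. ✓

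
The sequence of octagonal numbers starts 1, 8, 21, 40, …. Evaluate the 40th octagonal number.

4720

The 40th octagonal number is n(3n−2) with n = 40.
40·(3·40 − 2) = 40·118 = 4720.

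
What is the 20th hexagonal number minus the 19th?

Consecutive hexagonal numbers differ by 4n − 3: here 4·20 − 3 = 77.

77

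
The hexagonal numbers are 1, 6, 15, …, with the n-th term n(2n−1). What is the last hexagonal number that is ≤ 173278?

172578

Solve n(2n−1) ≤ 173278 for integer n.
n = 294 gives 172578 ≤ 173278, while n = 295 gives 173755 > 173278; so the answer is 172578.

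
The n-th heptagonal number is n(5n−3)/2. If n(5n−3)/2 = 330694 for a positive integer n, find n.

Set n(5n−3)/2 = 330694, giving 5n² − 3n − 661388 = 0.
The discriminant is 9 + 40·330694 = 13227769, and √13227769 = 3637.
So n = (3 + 3637) / 10 = 3640/10 = 364.
Check: 364·(5·364 − 3)/2 = 330694. ✓

364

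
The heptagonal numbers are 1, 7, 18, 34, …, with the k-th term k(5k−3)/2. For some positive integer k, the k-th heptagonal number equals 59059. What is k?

Set n(5n−3)/2 = 59059, giving 5n² − 3n − 118118 = 0.
The discriminant is 9 + 40·59059 = 2362369, and √2362369 = 1537.
So n = (3 + 1537) / 10 = 1540/10 = 154.

154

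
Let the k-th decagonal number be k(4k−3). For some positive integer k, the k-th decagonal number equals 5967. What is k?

Set n(4n−3) = 5967, giving 4n² − 3n − 5967 = 0.
The discriminant is 9 + 16·5967 = 95481, and √95481 = 309.
So n = (3 + 309) / 8 = 312/8 = 39.
Check: 39·(4·39 − 3) = 5967. ✓

39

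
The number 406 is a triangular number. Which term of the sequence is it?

Set n(n+1)/2 = 406, giving n² + n − 812 = 0.
The discriminant is 1 + 8·406 = 3249, and √3249 = 57.
So n = (-1 + 57) / 2 = 56/2 = 28.

28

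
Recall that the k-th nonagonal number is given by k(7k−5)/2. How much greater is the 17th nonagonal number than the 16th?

113

Consecutive nonagonal numbers differ by 7n − 6: here 7·17 − 6 = 113.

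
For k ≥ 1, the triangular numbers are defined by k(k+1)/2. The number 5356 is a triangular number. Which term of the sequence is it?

103

Set n(n+1)/2 = 5356, giving n² + n − 10712 = 0.
The discriminant is 1 + 8·5356 = 42849, and √42849 = 207.
So n = (-1 + 207) / 2 = 206/2 = 103.
Check: 103·104/2 = 5356. ✓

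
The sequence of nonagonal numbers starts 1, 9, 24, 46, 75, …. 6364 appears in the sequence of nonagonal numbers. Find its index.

Set n(7n−5)/2 = 6364, giving 7n² − 5n − 12728 = 0.
The discriminant is 25 + 56·6364 = 356409, and √356409 = 597.
So n = (5 + 597) / 14 = 602/14 = 43.

43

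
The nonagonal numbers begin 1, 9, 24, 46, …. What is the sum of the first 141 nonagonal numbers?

Σ i(7i−5)/2 = (7Σi² − 5Σi) / 2 over i = 1..141.
Σi = 10011 and Σi² = 944371.
(7·944371 − 5·10011) / 2 = 6560542/2 = 3280271.

3280271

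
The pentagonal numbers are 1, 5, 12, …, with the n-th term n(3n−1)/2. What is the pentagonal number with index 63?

5922

The 63rd pentagonal number is n(3n−1)/2 with n = 63.
63·(3·63 − 1)/2 = 63·188/2 = 63·94 = 5922.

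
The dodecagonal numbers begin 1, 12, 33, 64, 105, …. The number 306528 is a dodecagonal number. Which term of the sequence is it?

Set n(5n−4) = 306528, giving 5n² − 4n − 306528 = 0.
The discriminant is 16 + 20·306528 = 6130576, and √6130576 = 2476.
So n = (4 + 2476) / 10 = 2480/10 = 248.
Check: 248·(5·248 − 4) = 306528. ✓

248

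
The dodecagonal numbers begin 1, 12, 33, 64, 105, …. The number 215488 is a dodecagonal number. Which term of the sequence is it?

Set n(5n−4) = 215488, giving 5n² − 4n − 215488 = 0.
The discriminant is 16 + 20·215488 = 4309776, and √4309776 = 2076.
So n = (4 + 2076) / 10 = 2080/10 = 208.
Check: 208·(5·208 − 4) = 215488. ✓

208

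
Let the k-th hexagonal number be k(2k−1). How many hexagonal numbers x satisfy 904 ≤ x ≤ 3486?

The n-th hexagonal number is n(2n−1).
Smallest index with value ≥ 904: n = 22 (giving 946).
Largest index with value ≤ 3486: n = 42 (giving 3486).
Indices 22 through 42: 21 terms.

21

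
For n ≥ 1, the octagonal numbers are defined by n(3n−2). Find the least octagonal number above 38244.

38760

Solve n(3n−2) > 38244 for integer n.
The largest n with value ≤ 38244 is 113 (since 38081 ≤ 38244 < 38760), so the first above is n = 114, value 38760.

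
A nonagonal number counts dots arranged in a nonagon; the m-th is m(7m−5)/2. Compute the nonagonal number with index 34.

The 34th nonagonal number is n(7n−5)/2 with n = 34.
34·(7·34 − 5)/2 = 34·233/2 = 3961.

3961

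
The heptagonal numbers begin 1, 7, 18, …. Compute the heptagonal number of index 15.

540

The 15th heptagonal number is n(5n−3)/2 with n = 15.
15·(5·15 − 3)/2 = 15·72/2 = 15·36 = 540.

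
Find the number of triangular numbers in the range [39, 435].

The n-th triangular number is n(n+1)/2.
Smallest index with value ≥ 39: n = 9 (giving 45).
Largest index with value ≤ 435: n = 29 (giving 435).
Indices 9 through 29: 21 terms.

21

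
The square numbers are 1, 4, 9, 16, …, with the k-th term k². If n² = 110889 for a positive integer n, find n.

We need n² = 110889, so n = √110889 = 333.

333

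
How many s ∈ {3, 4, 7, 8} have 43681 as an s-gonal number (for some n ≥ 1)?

2

s = 3: P(3, 295) = 43660 and P(3, 296) = 43956; 43681 is not s-gonal.
s = 4: P(4, 209) = 43681. ✓
s = 7: P(7, 132) = 43362 and P(7, 133) = 44023; 43681 is not s-gonal.
s = 8: P(8, 121) = 43681. ✓
Hits: s ∈ {4, 8} → 2.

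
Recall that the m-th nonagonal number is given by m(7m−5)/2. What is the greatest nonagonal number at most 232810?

Solve n(7n−5)/2 ≤ 232810 for integer n.
n = 258 gives 232329 ≤ 232810, while n = 259 gives 234136 > 232810; so the answer is 232329.

232329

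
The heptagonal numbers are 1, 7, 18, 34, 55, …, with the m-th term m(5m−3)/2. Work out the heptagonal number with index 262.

171217

262·(5·262 − 3)/2 = 262·1307/2 = 171217.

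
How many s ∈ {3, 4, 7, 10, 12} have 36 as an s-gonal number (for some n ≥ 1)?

2

s = 3: P(3, 8) = 36. ✓
s = 4: P(4, 6) = 36. ✓
s = 7: P(7, 4) = 34 and P(7, 5) = 55; 36 is not s-gonal.
s = 10: P(10, 3) = 27 and P(10, 4) = 52; 36 is not s-gonal.
s = 12: P(12, 3) = 33 and P(12, 4) = 64; 36 is not s-gonal.
Hits: s ∈ {3, 4} → 2.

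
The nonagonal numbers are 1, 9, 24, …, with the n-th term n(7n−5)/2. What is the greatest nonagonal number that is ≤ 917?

Solve n(7n−5)/2 ≤ 917 for integer n.
n = 16 gives 856 ≤ 917, while n = 17 gives 969 > 917; so the answer is 856.

856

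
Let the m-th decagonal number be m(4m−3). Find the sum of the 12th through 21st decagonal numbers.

Σ i(4i−3) = 4Σi² − 3Σi over i = 12..21.
Σi = 231 − 66 = 165 and Σi² = 3311 − 506 = 2805.
4·2805 − 3·165 = 10725.

10725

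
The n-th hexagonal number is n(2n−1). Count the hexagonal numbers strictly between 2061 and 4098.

13

The n-th hexagonal number is n(2n−1).
Smallest index with value > 2061: n = 33 (giving 2145).
Largest index with value < 4098: n = 45 (giving 4005).
Indices 33 through 45: 13 terms.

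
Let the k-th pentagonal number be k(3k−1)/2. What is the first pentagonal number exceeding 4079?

4187

Solve n(3n−1)/2 > 4079 for integer n.
The largest n with value ≤ 4079 is 52 (since 4030 ≤ 4079 < 4187), so the first above is n = 53, value 4187.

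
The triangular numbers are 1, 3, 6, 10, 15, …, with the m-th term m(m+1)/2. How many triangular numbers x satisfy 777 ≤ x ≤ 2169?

The n-th triangular number is n(n+1)/2.
Smallest index with value ≥ 777: n = 39 (giving 780).
Largest index with value ≤ 2169: n = 65 (giving 2145).
Indices 39 through 65: 27 terms.

27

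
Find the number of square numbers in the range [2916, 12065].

The n-th square number is n².
Smallest index with value ≥ 2916: n = 54 (giving 2916).
Largest index with value ≤ 12065: n = 109 (giving 11881).
Indices 54 through 109: 56 terms.

56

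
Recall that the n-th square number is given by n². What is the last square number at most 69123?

Solve n² ≤ 69123 for integer n.
n = 262 gives 68644 ≤ 69123, while n = 263 gives 69169 > 69123; so the answer is 68644.

68644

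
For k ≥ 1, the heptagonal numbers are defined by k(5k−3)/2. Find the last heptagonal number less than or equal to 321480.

Solve n(5n−3)/2 ≤ 321480 for integer n.
n = 358 gives 319873 ≤ 321480, while n = 359 gives 321664 > 321480; so the answer is 319873.

319873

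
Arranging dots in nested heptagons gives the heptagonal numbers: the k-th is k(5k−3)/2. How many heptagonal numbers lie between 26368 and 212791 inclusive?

190

The n-th heptagonal number is n(5n−3)/2.
Smallest index with value ≥ 26368: n = 103 (giving 26368).
Largest index with value ≤ 212791: n = 292 (giving 212722).
Indices 103 through 292: 190 terms.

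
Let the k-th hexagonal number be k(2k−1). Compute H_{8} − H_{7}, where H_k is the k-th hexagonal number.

Consecutive hexagonal numbers differ by 4n − 3: here 4·8 − 3 = 29.

29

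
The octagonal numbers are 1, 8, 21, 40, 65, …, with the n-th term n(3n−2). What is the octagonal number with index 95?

The 95th octagonal number is n(3n−2) with n = 95.
95·(3·95 − 2) = 95·283 = 26885.

26885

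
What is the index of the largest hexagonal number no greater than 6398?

56

Solve n(2n−1) ≤ 6398 for integer n.
n = 56 gives 6216 ≤ 6398, while n = 57 gives 6441 > 6398; so the answer is index 56.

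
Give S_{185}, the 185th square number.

34225

185² = 34225.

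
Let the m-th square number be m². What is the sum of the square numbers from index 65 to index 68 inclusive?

Σ_{i=65}^{68} i² = 107134 − 89440 = 17694.

17694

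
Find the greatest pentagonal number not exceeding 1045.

Solve n(3n−1)/2 ≤ 1045 for integer n.
n = 26 gives 1001 ≤ 1045, while n = 27 gives 1080 > 1045; so the answer is 1001.

1001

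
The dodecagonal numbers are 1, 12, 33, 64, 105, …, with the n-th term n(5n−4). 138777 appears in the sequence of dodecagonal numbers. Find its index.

167

Set n(5n−4) = 138777, giving 5n² − 4n − 138777 = 0.
So n = (4 + 1666) / 10 = 1670/10 = 167.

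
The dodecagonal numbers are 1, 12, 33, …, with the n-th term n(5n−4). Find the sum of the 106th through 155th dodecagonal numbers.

4283525

Σ i(5i−4) = 5Σi² − 4Σi over i = 106..155.
Σi = 12090 − 5565 = 6525 and Σi² = 1253330 − 391405 = 861925.
5·861925 − 4·6525 = 4283525.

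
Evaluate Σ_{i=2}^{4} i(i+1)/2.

Σ i(i+1)/2 = (Σi² + Σi) / 2 over i = 2..4.
Σi = 10 − 1 = 9 and Σi² = 30 − 1 = 29.
(1·29 + 1·9) / 2 = 38/2 = 19.

19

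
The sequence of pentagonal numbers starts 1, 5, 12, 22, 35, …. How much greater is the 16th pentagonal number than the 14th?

89

16·(3·16 − 1)/2 = 376 and 14·(3·14 − 1)/2 = 287.
Difference: 376 − 287 = 89.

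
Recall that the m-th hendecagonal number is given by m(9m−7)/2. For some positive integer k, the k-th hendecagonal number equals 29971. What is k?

82

Set n(9n−7)/2 = 29971, giving 9n² − 7n − 59942 = 0.
The discriminant is 49 + 72·29971 = 2157961, and √2157961 = 1469.
So n = (7 + 1469) / 18 = 1476/18 = 82.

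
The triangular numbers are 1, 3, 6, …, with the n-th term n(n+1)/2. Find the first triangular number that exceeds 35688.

35778

Solve n(n+1)/2 > 35688 for integer n.
The largest n with value ≤ 35688 is 266 (since 35511 ≤ 35688 < 35778), so the first above is n = 267, value 35778.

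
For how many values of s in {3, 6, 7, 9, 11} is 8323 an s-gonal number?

s = 3: P(3, 128) = 8256 and P(3, 129) = 8385; 8323 is not s-gonal.
s = 6: P(6, 64) = 8128 and P(6, 65) = 8385; 8323 is not s-gonal.
s = 7: P(7, 58) = 8323. ✓
s = 9: P(9, 49) = 8281 and P(9, 50) = 8625; 8323 is not s-gonal.
s = 11: P(11, 43) = 8170 and P(11, 44) = 8558; 8323 is not s-gonal.
Hits: s ∈ {7} → 1.

1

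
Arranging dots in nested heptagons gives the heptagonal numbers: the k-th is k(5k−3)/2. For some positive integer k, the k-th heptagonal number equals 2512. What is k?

Set n(5n−3)/2 = 2512, giving 5n² − 3n − 5024 = 0.
The discriminant is 9 + 40·2512 = 100489, and √100489 = 317.
So n = (3 + 317) / 10 = 320/10 = 32.
Check: 32·(5·32 − 3)/2 = 2512. ✓

32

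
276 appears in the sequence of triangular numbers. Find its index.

Set n(n+1)/2 = 276, giving n² + n − 552 = 0.
The discriminant is 1 + 8·276 = 2209, and √2209 = 47.
So n = (-1 + 47) / 2 = 46/2 = 23.
Check: 23·24/2 = 276. ✓

23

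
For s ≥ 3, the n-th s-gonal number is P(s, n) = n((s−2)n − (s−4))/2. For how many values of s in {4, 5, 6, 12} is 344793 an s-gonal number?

s = 4: P(4, 587) = 344569 and P(4, 588) = 345744; 344793 is not s-gonal.
s = 5: P(5, 479) = 343922 and P(5, 480) = 345360; 344793 is not s-gonal.
s = 6: P(6, 415) = 344035 and P(6, 416) = 345696; 344793 is not s-gonal.
s = 12: P(12, 263) = 344793. ✓
Hits: s ∈ {12} → 1.

1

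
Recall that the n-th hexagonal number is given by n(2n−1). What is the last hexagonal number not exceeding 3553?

Solve n(2n−1) ≤ 3553 for integer n.
n = 42 gives 3486 ≤ 3553, while n = 43 gives 3655 > 3553; so the answer is 3486.

3486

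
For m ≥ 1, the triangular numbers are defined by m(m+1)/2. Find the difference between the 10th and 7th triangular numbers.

27

10·11/2 = 55 and 7·8/2 = 28.
Difference: 55 − 28 = 27.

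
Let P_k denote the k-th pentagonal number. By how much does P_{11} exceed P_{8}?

11·(3·11 − 1)/2 = 176 and 8·(3·8 − 1)/2 = 92.
Difference: 176 − 92 = 84.

84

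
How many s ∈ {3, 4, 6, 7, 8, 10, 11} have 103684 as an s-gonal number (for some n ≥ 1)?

s = 3: P(3, 454) = 103285 and P(3, 455) = 103740; 103684 is not s-gonal.
s = 4: P(4, 322) = 103684. ✓
s = 6: P(6, 227) = 102831 and P(6, 228) = 103740; 103684 is not s-gonal.
s = 7: P(7, 203) = 102718 and P(7, 204) = 103734; 103684 is not s-gonal.
s = 8: P(8, 186) = 103416 and P(8, 187) = 104533; 103684 is not s-gonal.
s = 10: P(10, 161) = 103201 and P(10, 162) = 104490; 103684 is not s-gonal.
s = 11: P(11, 152) = 103436 and P(11, 153) = 104805; 103684 is not s-gonal.
Hits: s ∈ {4} → 1.

1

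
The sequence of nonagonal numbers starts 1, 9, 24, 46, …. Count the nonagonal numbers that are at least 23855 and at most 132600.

The n-th nonagonal number is n(7n−5)/2.
Smallest index with value ≥ 23855: n = 83 (giving 23904).
Largest index with value ≤ 132600: n = 195 (giving 132600).
Indices 83 through 195: 113 terms.

113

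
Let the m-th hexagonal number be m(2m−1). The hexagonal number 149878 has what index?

Set n(2n−1) = 149878, giving 2n² − n − 149878 = 0.
The discriminant is 1 + 8·149878 = 1199025, and √1199025 = 1095.
So n = (1 + 1095) / 4 = 1096/4 = 274.

274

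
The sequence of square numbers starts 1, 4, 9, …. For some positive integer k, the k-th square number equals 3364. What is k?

58

We need n² = 3364, so n = √3364 = 58.
Check: 58² = 3364. ✓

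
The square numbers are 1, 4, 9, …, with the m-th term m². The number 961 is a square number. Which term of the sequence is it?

We need n² = 961, so n = √961 = 31.

31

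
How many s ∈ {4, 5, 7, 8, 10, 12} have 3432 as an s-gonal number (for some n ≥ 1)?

s = 4: P(4, 58) = 3364 and P(4, 59) = 3481; 3432 is not s-gonal.
s = 5: P(5, 48) = 3432. ✓
s = 7: P(7, 37) = 3367 and P(7, 38) = 3553; 3432 is not s-gonal.
s = 8: P(8, 34) = 3400 and P(8, 35) = 3605; 3432 is not s-gonal.
s = 10: P(10, 29) = 3277 and P(10, 30) = 3510; 3432 is not s-gonal.
s = 12: P(12, 26) = 3276 and P(12, 27) = 3537; 3432 is not s-gonal.
Hits: s ∈ {5} → 1.

1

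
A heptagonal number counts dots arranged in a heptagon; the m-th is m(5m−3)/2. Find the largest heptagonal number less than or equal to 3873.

3744

Solve n(5n−3)/2 ≤ 3873 for integer n.
n = 39 gives 3744 ≤ 3873, while n = 40 gives 3940 > 3873; so the answer is 3744.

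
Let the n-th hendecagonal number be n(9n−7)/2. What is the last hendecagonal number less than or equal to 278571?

Solve n(9n−7)/2 ≤ 278571 for integer n.
n = 249 gives 278133 ≤ 278571, while n = 250 gives 280375 > 278571; so the answer is 278133.

278133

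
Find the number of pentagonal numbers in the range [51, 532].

The n-th pentagonal number is n(3n−1)/2.
Smallest index with value ≥ 51: n = 6 (giving 51).
Largest index with value ≤ 532: n = 19 (giving 532).
Indices 6 through 19: 14 terms.

14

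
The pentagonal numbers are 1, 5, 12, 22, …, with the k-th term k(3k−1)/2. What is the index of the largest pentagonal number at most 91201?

Solve n(3n−1)/2 ≤ 91201 for integer n.
n = 246 gives 90651 ≤ 91201, while n = 247 gives 91390 > 91201; so the answer is index 246.

246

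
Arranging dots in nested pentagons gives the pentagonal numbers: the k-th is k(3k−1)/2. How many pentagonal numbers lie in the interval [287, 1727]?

21

The n-th pentagonal number is n(3n−1)/2.
Smallest index with value ≥ 287: n = 14 (giving 287).
Largest index with value ≤ 1727: n = 34 (giving 1717).
Indices 14 through 34: 21 terms.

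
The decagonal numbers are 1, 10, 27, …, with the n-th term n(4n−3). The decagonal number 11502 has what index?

54

Set n(4n−3) = 11502, giving 4n² − 3n − 11502 = 0.
The discriminant is 9 + 16·11502 = 184041, and √184041 = 429.
So n = (3 + 429) / 8 = 432/8 = 54.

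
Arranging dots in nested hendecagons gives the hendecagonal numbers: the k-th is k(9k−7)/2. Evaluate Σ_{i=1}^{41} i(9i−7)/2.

Σ i(9i−7)/2 = (9Σi² − 7Σi) / 2 over i = 1..41.
Σi = 861 and Σi² = 23821.
(9·23821 − 7·861) / 2 = 208362/2 = 104181.

104181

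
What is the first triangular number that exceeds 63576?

63903

Solve n(n+1)/2 > 63576 for integer n.
The largest n with value ≤ 63576 is 356 (since 63546 ≤ 63576 < 63903), so the first above is n = 357, value 63903.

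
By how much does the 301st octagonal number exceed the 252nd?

81193

301·(3·301 − 2) = 271201 and 252·(3·252 − 2) = 190008.
Difference: 271201 − 190008 = 81193.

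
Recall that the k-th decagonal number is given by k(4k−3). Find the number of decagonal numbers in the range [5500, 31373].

51

The n-th decagonal number is n(4n−3).
Smallest index with value ≥ 5500: n = 38 (giving 5662).
Largest index with value ≤ 31373: n = 88 (giving 30712).
Indices 38 through 88: 51 terms.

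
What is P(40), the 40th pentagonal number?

2380

The 40th pentagonal number is n(3n−1)/2 with n = 40.
40·(3·40 − 1)/2 = 40·119/2 = 2380.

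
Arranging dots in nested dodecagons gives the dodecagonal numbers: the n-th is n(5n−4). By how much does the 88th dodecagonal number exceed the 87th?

Consecutive dodecagonal numbers differ by 10n − 9: here 10·88 − 9 = 871.

871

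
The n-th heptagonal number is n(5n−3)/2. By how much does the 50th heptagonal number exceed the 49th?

246

Consecutive heptagonal numbers differ by 5n − 4: here 5·50 − 4 = 246.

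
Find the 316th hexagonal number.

199396

The 316th hexagonal number is n(2n−1) with n = 316.
316·(2·316 − 1) = 316·631 = 199396.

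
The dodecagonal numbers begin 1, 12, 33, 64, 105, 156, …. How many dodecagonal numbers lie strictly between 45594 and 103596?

49

The n-th dodecagonal number is n(5n−4).
Smallest index with value > 45594: n = 96 (giving 45696).
Largest index with value < 103596: n = 144 (giving 103104).
Indices 96 through 144: 49 terms.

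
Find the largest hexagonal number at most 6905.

Solve n(2n−1) ≤ 6905 for integer n.
n = 59 gives 6903 ≤ 6905, while n = 60 gives 7140 > 6905; so the answer is 6903.

6903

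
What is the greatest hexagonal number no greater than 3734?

Solve n(2n−1) ≤ 3734 for integer n.
n = 43 gives 3655 ≤ 3734, while n = 44 gives 3828 > 3734; so the answer is 3655.

3655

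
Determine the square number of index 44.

The 44th square number is n² with n = 44.
44² = 1936.

1936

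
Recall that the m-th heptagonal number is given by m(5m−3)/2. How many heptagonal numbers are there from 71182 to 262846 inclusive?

155

The n-th heptagonal number is n(5n−3)/2.
Smallest index with value ≥ 71182: n = 170 (giving 71995).
Largest index with value ≤ 262846: n = 324 (giving 261954).
Indices 170 through 324: 155 terms.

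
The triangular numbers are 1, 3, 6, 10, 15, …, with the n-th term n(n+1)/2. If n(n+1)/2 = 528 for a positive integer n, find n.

32

Set n(n+1)/2 = 528, giving n² + n − 1056 = 0.
The discriminant is 1 + 8·528 = 4225, and √4225 = 65.
So n = (-1 + 65) / 2 = 64/2 = 32.
Check: 32·33/2 = 528. ✓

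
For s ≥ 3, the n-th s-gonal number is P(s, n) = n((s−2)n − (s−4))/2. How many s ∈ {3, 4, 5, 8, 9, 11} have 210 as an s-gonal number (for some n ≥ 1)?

s = 3: P(3, 20) = 210. ✓
s = 4: P(4, 14) = 196 and P(4, 15) = 225; 210 is not s-gonal.
s = 5: P(5, 12) = 210. ✓
s = 8: P(8, 8) = 176 and P(8, 9) = 225; 210 is not s-gonal.
s = 9: P(9, 8) = 204 and P(9, 9) = 261; 210 is not s-gonal.
s = 11: P(11, 7) = 196 and P(11, 8) = 260; 210 is not s-gonal.
Hits: s ∈ {3, 5} → 2.

2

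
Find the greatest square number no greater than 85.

Solve n² ≤ 85 for integer n.
n = 9 gives 81 ≤ 85, while n = 10 gives 100 > 85; so the answer is 81.

81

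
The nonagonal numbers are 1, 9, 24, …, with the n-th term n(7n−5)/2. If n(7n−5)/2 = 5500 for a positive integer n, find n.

Set n(7n−5)/2 = 5500, giving 7n² − 5n − 11000 = 0.
So n = (5 + 555) / 14 = 560/14 = 40.

40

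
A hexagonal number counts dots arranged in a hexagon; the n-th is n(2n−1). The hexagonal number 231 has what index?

11

Set n(2n−1) = 231, giving 2n² − n − 231 = 0.
The discriminant is 1 + 8·231 = 1849, and √1849 = 43.
So n = (1 + 43) / 4 = 44/4 = 11.
Check: 11·(2·11 − 1) = 231. ✓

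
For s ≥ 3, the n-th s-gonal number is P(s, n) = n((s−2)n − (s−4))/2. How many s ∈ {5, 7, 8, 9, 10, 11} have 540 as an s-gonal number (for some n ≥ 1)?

s = 5: P(5, 19) = 532 and P(5, 20) = 590; 540 is not s-gonal.
s = 7: P(7, 15) = 540. ✓
s = 8: P(8, 13) = 481 and P(8, 14) = 560; 540 is not s-gonal.
s = 9: P(9, 12) = 474 and P(9, 13) = 559; 540 is not s-gonal.
s = 10: P(10, 12) = 540. ✓
s = 11: P(11, 11) = 506 and P(11, 12) = 606; 540 is not s-gonal.
Hits: s ∈ {7, 10} → 2.

2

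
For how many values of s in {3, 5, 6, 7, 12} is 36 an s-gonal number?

s = 3: P(3, 8) = 36. ✓
s = 5: P(5, 5) = 35 and P(5, 6) = 51; 36 is not s-gonal.
s = 6: P(6, 4) = 28 and P(6, 5) = 45; 36 is not s-gonal.
s = 7: P(7, 4) = 34 and P(7, 5) = 55; 36 is not s-gonal.
s = 12: P(12, 3) = 33 and P(12, 4) = 64; 36 is not s-gonal.
Hits: s ∈ {3} → 1.

1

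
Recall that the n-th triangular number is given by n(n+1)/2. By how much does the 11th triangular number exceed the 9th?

21

11·12/2 = 66 and 9·10/2 = 45.
Difference: 66 − 45 = 21.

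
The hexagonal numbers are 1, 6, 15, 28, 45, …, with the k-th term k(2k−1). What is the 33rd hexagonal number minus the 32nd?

129

Consecutive hexagonal numbers differ by 4n − 3: here 4·33 − 3 = 129.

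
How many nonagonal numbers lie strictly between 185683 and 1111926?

The n-th nonagonal number is n(7n−5)/2.
Smallest index with value > 185683: n = 231 (giving 186186).
Largest index with value < 1111926: n = 563 (giving 1107984).
Indices 231 through 563: 333 terms.

333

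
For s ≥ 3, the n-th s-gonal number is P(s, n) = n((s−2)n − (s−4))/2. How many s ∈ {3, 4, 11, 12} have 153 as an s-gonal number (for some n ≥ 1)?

s = 3: P(3, 17) = 153. ✓
s = 4: P(4, 12) = 144 and P(4, 13) = 169; 153 is not s-gonal.
s = 11: P(11, 6) = 141 and P(11, 7) = 196; 153 is not s-gonal.
s = 12: P(12, 5) = 105 and P(12, 6) = 156; 153 is not s-gonal.
Hits: s ∈ {3} → 1.

1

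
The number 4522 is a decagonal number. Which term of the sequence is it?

34

Set n(4n−3) = 4522, giving 4n² − 3n − 4522 = 0.
The discriminant is 9 + 16·4522 = 72361, and √72361 = 269.
So n = (3 + 269) / 8 = 272/8 = 34.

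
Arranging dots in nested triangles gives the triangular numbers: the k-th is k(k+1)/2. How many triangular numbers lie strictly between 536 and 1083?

14

The n-th triangular number is n(n+1)/2.
Smallest index with value > 536: n = 33 (giving 561).
Largest index with value < 1083: n = 46 (giving 1081).
Indices 33 through 46: 14 terms.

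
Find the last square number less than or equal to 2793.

2704

Solve n² ≤ 2793 for integer n.
n = 52 gives 2704 ≤ 2793, while n = 53 gives 2809 > 2793; so the answer is 2704.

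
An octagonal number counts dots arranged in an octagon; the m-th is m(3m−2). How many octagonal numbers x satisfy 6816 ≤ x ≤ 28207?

50

The n-th octagonal number is n(3n−2).
Smallest index with value ≥ 6816: n = 48 (giving 6816).
Largest index with value ≤ 28207: n = 97 (giving 28033).
Indices 48 through 97: 50 terms.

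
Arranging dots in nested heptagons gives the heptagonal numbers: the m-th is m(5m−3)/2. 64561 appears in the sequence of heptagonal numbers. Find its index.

Set n(5n−3)/2 = 64561, giving 5n² − 3n − 129122 = 0.
So n = (3 + 1607) / 10 = 1610/10 = 161.

161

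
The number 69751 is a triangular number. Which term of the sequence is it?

Set n(n+1)/2 = 69751, giving n² + n − 139502 = 0.
The discriminant is 1 + 8·69751 = 558009, and √558009 = 747.
So n = (-1 + 747) / 2 = 746/2 = 373.

373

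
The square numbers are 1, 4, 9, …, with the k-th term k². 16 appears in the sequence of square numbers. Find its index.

4

We need n² = 16, so n = √16 = 4.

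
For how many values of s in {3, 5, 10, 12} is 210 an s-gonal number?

s = 3: P(3, 20) = 210. ✓
s = 5: P(5, 12) = 210. ✓
s = 10: P(10, 7) = 175 and P(10, 8) = 232; 210 is not s-gonal.
s = 12: P(12, 6) = 156 and P(12, 7) = 217; 210 is not s-gonal.
Hits: s ∈ {3, 5} → 2.

2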